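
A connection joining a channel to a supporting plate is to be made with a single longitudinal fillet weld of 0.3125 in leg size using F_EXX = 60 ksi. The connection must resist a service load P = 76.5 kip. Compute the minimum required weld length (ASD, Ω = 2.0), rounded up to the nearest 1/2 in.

L = 19.5 in

Throat t_e = 0.707 × 0.3125 = 0.2209 in.
r_n/Ω = (0.6 × 60 × 0.2209) / 2.0 = 3.977 kip/in.
L_req = P / (r_n/Ω) = 76.5 / 3.977 = 19.24 in total.
Round up → use L = 19.5 in.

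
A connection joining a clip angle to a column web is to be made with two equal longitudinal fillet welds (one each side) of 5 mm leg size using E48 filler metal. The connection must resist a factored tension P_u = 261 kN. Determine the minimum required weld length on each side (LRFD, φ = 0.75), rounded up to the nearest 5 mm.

E48XX → F_EXX = 480 MPa.
Throat t_e = 0.707 × 5 = 3.535 mm.
φr_n = 0.75 × 0.6 × 480 × 3.535 × 10⁻³ = 0.7636 kN/mm.
L_req = P_u / φr_n = 261 / 0.7636 = 341.8 mm total.
Per side: 341.8 / 2 = 170.9 mm.
Round up → use L = 175 mm on each side.

L = 175 mm on each side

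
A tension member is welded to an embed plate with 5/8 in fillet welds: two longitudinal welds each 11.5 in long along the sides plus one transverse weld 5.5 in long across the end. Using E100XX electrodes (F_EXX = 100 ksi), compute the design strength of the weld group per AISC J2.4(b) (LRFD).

t_e = 0.707 × 0.625 = 0.4419 in.
R_nwl = 0.6 × 100 × 0.4419 × 23 = 609.8 kip (longitudinal, 2 welds).
R_nwt = 0.6 × 100 × 0.4419 × 5.5 = 145.8 kip (transverse, base value).
(i) R_nwl + R_nwt = 755.6 kip; (ii) 0.85 R_nwl + 1.5 R_nwt = 737 kip.
R_n = max = 755.6 kip [governs: (i)]; φR_n = 566.7 kip.

φR_n ≈ 567 kip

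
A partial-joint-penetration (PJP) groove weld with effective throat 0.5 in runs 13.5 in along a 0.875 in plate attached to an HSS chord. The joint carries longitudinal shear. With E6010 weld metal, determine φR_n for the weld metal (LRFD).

E60XX → F_EXX = 60 ksi.
Effective throat (given) t_e = 0.5 in.
A_we = 0.5 × 13.5 = 6.75 in².
F_nw = 0.6 F_EXX = 36 ksi.
φR_n = 0.75 × 36 × 6.75 = 182.2 kip.

φR_n ≈ 182 kip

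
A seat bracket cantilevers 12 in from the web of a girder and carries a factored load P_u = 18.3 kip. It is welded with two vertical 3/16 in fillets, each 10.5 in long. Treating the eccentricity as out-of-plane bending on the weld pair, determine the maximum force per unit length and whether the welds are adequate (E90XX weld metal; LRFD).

E90XX → F_EXX = 90 ksi.
L_w = 2 × 10.5 = 21 in; section modulus (unit throat) S = 2 × L²/6 = 36.75 in².
Direct shear f_v = P/L_w = 18.3/21 = 0.8714 kip/in.
Moment M = P × e = 18.3 × 12 = 219.6 kip·in; bending f_b = M/S = 5.976 kip/in.
f_max = √(f_v² + f_b²) = √(0.8714² + 5.976²) = 6.039 kip/in.
φr_n = 0.75 × 0.6 × 90 × (0.707 × 0.1875) = 5.369 kip/in → NOT adequate.

f_max ≈ 6.04 kip/in; NOT adequate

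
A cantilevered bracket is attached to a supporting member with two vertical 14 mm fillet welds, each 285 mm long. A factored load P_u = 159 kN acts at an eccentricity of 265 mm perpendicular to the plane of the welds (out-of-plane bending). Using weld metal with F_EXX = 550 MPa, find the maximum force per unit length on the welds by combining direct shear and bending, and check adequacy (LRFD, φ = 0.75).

L_w = 2 × 285 = 570 mm; section modulus (unit throat) S = 2 × L²/6 = 27080 mm².
Direct shear f_v = P/L_w = 159×10³/570 = 278.9 N/mm.
Moment M = P × e = 159×10³ × 265 = 42135000 N·mm; bending f_b = M/S = 1556 N/mm.
f_max = √(f_v² + f_b²) = √(278.9² + 1556²) = 1581 N/mm.
φr_n = 0.75 × 0.6 × 550 × (0.707 × 14) = 2450 N/mm → adequate.

f_max ≈ 1580 N/mm; adequate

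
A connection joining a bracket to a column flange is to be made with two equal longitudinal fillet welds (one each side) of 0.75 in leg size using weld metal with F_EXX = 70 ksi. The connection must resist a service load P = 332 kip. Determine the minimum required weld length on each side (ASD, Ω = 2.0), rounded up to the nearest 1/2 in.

Throat t_e = 0.707 × 0.75 = 0.5302 in.
r_n/Ω = (0.6 × 70 × 0.5302) / 2.0 = 11.14 kip/in.
L_req = P / (r_n/Ω) = 332 / 11.14 = 29.82 in total.
Per side: 29.82 / 2 = 14.91 in.
Round up → use L = 15 in on each side.

L = 15 in on each side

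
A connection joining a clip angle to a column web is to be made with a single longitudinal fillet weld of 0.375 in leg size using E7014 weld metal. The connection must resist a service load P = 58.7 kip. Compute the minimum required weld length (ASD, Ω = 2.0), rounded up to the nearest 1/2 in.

E70XX → F_EXX = 70 ksi.
Throat t_e = 0.707 × 0.375 = 0.2651 in.
r_n/Ω = (0.6 × 70 × 0.2651) / 2.0 = 5.568 kip/in.
L_req = P / (r_n/Ω) = 58.7 / 5.568 = 10.54 in total.
Round up → use L = 11 in.

L = 11 in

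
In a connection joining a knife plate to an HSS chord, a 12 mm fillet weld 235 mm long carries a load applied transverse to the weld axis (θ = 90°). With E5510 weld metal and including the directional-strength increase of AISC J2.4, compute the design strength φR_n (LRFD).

φR_n ≈ 740 kN

E55XX → F_EXX = 550 MPa.
t_e = 0.707 × 12 = 8.484 mm; A_we = 8.484 × 235 = 1994 mm².
Directional factor: 1.0 + 0.5 sin^1.5(90°) = 1.5.
F_nw = 0.6 × 550 × 1.5 = 495 MPa.
φR_n = 0.75 × 495 × 1994 × 10⁻³ = 740.2 kN.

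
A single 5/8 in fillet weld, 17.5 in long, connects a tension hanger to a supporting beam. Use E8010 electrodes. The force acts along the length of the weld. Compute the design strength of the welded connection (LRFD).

φR_n ≈ 278 kip

E80XX → F_EXX = 80 ksi.
Effective throat t_e = 0.707 × 0.625 = 0.4419 in.
Total length L = 17.5 in; A_we = 0.4419 × 17.5 = 7.733 in².
F_nw = 0.6 F_EXX = 0.6 × 80 = 48 ksi.
φR_n = 0.75 × 48 × 7.733 = 278.4 kip.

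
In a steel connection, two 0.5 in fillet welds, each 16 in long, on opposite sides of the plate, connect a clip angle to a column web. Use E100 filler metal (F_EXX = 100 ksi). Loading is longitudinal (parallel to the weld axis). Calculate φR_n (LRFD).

φR_n ≈ 509 kip

Effective throat t_e = 0.707 × 0.5 = 0.3535 in.
Total length L = 32 in; A_we = 0.3535 × 32 = 11.31 in².
F_nw = 0.6 F_EXX = 0.6 × 100 = 60 ksi.
φR_n = 0.75 × 60 × 11.31 = 509 kip.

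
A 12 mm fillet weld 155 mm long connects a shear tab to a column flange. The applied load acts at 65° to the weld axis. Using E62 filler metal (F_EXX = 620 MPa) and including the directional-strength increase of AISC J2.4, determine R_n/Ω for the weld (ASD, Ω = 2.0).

R_n/Ω ≈ 350 kN

t_e = 0.707 × 12 = 8.484 mm; A_we = 8.484 × 155 = 1315 mm².
Directional factor: 1.0 + 0.5 sin^1.5(65°) = 1.431.
F_nw = 0.6 × 620 × 1.431 = 532.5 MPa.
R_n/Ω = (532.5 × 1315) / 2.0 × 10⁻³ = 350.1 kN.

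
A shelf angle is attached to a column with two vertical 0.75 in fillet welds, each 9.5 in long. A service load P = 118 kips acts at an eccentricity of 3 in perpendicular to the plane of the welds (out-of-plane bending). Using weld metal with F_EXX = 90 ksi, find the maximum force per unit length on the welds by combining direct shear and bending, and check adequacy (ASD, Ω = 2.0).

L_w = 2 × 9.5 = 19 in; section modulus (unit throat) S = 2 × L²/6 = 30.08 in².
Direct shear f_v = P/L_w = 118/19 = 6.211 kip/in.
Moment M = P × e = 118 × 3 = 354 kip·in; bending f_b = M/S = 11.77 kip/in.
f_max = √(f_v² + f_b²) = √(6.211² + 11.77²) = 13.31 kip/in.
r_n/Ω = (1/2.0) × 0.6 × 90 × (0.707 × 0.75) = 14.32 kip/in → adequate.

f_max ≈ 13.3 kip/in; adequate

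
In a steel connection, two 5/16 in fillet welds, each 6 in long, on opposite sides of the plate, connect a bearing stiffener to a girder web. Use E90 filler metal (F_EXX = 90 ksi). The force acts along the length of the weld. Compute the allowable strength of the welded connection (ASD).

R_n/Ω ≈ 71.6 kip

Effective throat t_e = 0.707 × 0.3125 = 0.2209 in.
Total length L = 12 in; A_we = 0.2209 × 12 = 2.651 in².
F_nw = 0.6 F_EXX = 0.6 × 90 = 54 ksi.
R_n = 54 × 2.651 = 143.2 kip; R_n/Ω = 143.2/2.0 = 71.58 kip.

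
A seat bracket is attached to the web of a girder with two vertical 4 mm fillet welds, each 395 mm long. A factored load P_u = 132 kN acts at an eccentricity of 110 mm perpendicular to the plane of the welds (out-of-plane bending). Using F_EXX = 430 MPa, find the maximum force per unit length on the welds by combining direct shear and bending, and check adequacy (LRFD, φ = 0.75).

f_max ≈ 325 N/mm; adequate

L_w = 2 × 395 = 790 mm; section modulus (unit throat) S = 2 × L²/6 = 52010 mm².
Direct shear f_v = P/L_w = 132×10³/790 = 167.1 N/mm.
Moment M = P × e = 132×10³ × 110 = 14520000 N·mm; bending f_b = M/S = 279.2 N/mm.
f_max = √(f_v² + f_b²) = √(167.1² + 279.2²) = 325.4 N/mm.
φr_n = 0.75 × 0.6 × 430 × (0.707 × 4) = 547.2 N/mm → adequate.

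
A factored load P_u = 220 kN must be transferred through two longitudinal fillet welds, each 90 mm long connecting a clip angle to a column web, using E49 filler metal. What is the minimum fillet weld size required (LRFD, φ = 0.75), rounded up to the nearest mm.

E49XX → F_EXX = 490 MPa.
Total weld length L = 180 mm.
Required throat t_e = P_u / (φ × 0.6 F_EXX × L) = 220 / (0.75 × 0.6 × 490 × 180 × 10⁻³) = 5.543 mm.
Required leg w = t_e / 0.707 = 7.84 mm → use 8 mm.

w = 8 mm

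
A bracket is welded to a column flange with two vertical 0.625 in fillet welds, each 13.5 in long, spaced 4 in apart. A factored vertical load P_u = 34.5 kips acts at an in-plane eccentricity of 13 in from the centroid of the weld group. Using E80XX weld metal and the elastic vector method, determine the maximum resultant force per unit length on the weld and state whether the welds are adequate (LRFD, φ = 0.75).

E80XX → F_EXX = 80 ksi.
Total weld length L_w = 27 in. Treat welds as unit-width lines.
Polar moment about centroid: J = 2[d³/12 + d(b/2)²] = 2[13.5³/12 + 13.5×2²] = 518.1 in³.
Direct shear f_v = P/L_w = 34.5 / 27 = 1.278 kip/in (vertical).
Torsion M = P·e = 34.5 × 13 = 448.5 kip·in.
Critical point at (x, y) = (2, 6.75) from centroid. f_tx = M·y/J = 5.844 kip/in; f_ty = M·x/J = 1.731 kip/in.
Resultant f_max = √[f_tx² + (f_v + f_ty)²] = √[5.844² + (1.278 + 1.731)²] = 6.573 kip/in.
Capacity per unit length: φr_n = 0.75 × 0.6 × 80 × (0.707 × 0.625) = 15.91 kip/in.
6.573 ≤ 15.91 → adequate.

f_max ≈ 6.57 kip/in; adequate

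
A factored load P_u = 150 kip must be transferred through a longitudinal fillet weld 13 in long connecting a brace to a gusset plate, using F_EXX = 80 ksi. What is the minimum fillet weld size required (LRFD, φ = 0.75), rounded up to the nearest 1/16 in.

w = 1/2 in

Total weld length L = 13 in.
Required throat t_e = P_u / (φ × 0.6 F_EXX × L) = 150 / (0.75 × 0.6 × 80 × 13) = 0.3205 in.
Required leg w = t_e / 0.707 = 0.4533 in → use 1/2 in.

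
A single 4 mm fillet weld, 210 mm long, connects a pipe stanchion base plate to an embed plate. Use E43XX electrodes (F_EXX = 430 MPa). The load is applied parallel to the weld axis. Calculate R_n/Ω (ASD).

R_n/Ω ≈ 76.6 kN

Effective throat t_e = 0.707 × 4 = 2.828 mm.
Total length L = 210 mm; A_we = 2.828 × 210 = 593.9 mm².
F_nw = 0.6 F_EXX = 0.6 × 430 = 258 MPa.
R_n = 258 × 593.9 × 10⁻³ = 153.2 kN; R_n/Ω = 153.2/2.0 = 76.61 kN.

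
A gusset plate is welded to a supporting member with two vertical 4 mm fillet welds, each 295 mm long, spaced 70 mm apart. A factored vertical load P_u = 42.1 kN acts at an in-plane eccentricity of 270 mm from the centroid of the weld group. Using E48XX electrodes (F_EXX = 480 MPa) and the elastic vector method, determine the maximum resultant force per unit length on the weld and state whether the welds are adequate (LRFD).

f_max ≈ 368 N/mm; adequate

Total weld length L_w = 590 mm. Treat welds as unit-width lines.
Polar moment about centroid: J = 2[d³/12 + d(b/2)²] = 2[295³/12 + 295×35²] = 5001000 mm³.
Direct shear f_v = P/L_w = 42.1×10³ / 590 = 71.36 N/mm (vertical).
Torsion M = P·e = 42.1×10³ × 270 = 11367000 N·mm.
Critical point at (x, y) = (35, 147.5) from centroid. f_tx = M·y/J = 335.2 N/mm; f_ty = M·x/J = 79.55 N/mm.
Resultant f_max = √[f_tx² + (f_v + f_ty)²] = √[335.2² + (71.36 + 79.55)²] = 367.6 N/mm.
Capacity per unit length: φr_n = 0.75 × 0.6 × 480 × (0.707 × 4) = 610.8 N/mm.
367.6 ≤ 610.8 → adequate.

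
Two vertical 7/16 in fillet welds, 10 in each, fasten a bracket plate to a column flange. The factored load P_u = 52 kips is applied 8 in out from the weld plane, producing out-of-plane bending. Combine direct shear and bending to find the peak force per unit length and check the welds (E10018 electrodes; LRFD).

f_max ≈ 12.7 kip/in; adequate

E100XX → F_EXX = 100 ksi.
L_w = 2 × 10 = 20 in; section modulus (unit throat) S = 2 × L²/6 = 33.33 in².
Direct shear f_v = P/L_w = 52/20 = 2.6 kip/in.
Moment M = P × e = 52 × 8 = 416 kip·in; bending f_b = M/S = 12.48 kip/in.
f_max = √(f_v² + f_b²) = √(2.6² + 12.48²) = 12.75 kip/in.
φr_n = 0.75 × 0.6 × 100 × (0.707 × 0.4375) = 13.92 kip/in → adequate.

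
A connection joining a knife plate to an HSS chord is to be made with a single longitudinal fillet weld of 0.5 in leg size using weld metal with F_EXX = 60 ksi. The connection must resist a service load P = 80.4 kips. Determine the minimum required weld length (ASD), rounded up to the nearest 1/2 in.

Throat t_e = 0.707 × 0.5 = 0.3535 in.
r_n/Ω = (0.6 × 60 × 0.3535) / 2.0 = 6.363 kip/in.
L_req = P / (r_n/Ω) = 80.4 / 6.363 = 12.64 in total.
Round up → use L = 13 in.

L = 13 in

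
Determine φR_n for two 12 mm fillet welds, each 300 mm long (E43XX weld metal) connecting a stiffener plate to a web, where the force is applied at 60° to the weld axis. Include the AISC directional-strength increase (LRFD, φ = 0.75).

φR_n ≈ 1380 kN

E43XX → F_EXX = 430 MPa.
t_e = 0.707 × 12 = 8.484 mm; A_we = 8.484 × 600 = 5090 mm².
Directional factor: 1.0 + 0.5 sin^1.5(60°) = 1.403.
F_nw = 0.6 × 430 × 1.403 = 362 MPa.
φR_n = 0.75 × 362 × 5090 × 10⁻³ = 1382 kN.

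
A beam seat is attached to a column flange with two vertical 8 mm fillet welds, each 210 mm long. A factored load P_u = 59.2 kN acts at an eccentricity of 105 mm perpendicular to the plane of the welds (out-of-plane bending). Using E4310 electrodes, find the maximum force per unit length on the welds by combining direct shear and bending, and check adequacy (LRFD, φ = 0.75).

E43XX → F_EXX = 430 MPa.
L_w = 2 × 210 = 420 mm; section modulus (unit throat) S = 2 × L²/6 = 14700 mm².
Direct shear f_v = P/L_w = 59.2×10³/420 = 141 N/mm.
Moment M = P × e = 59.2×10³ × 105 = 6216000 N·mm; bending f_b = M/S = 422.9 N/mm.
f_max = √(f_v² + f_b²) = √(141² + 422.9²) = 445.7 N/mm.
φr_n = 0.75 × 0.6 × 430 × (0.707 × 8) = 1094 N/mm → adequate.

f_max ≈ 446 N/mm; adequate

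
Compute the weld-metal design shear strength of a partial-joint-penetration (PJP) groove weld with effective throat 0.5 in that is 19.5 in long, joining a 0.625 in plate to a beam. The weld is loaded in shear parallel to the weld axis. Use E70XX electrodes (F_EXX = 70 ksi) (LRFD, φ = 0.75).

Effective throat (given) t_e = 0.5 in.
A_we = 0.5 × 19.5 = 9.75 in².
F_nw = 0.6 F_EXX = 42 ksi.
φR_n = 0.75 × 42 × 9.75 = 307.1 kips.

φR_n ≈ 307 kips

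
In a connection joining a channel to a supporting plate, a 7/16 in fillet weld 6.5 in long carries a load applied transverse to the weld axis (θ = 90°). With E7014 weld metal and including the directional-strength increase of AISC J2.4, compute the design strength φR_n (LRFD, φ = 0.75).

E70XX → F_EXX = 70 ksi.
t_e = 0.707 × 0.4375 = 0.3093 in; A_we = 0.3093 × 6.5 = 2.011 in².
Directional factor: 1.0 + 0.5 sin^1.5(90°) = 1.5.
F_nw = 0.6 × 70 × 1.5 = 63 ksi.
φR_n = 0.75 × 63 × 2.011 = 95 kip.

φR_n ≈ 95 kip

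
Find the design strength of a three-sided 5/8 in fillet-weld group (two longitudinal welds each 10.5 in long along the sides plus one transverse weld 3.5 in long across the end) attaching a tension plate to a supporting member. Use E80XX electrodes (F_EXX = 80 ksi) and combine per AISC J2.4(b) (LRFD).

φR_n ≈ 390 kip

t_e = 0.707 × 0.625 = 0.4419 in.
R_nwl = 0.6 × 80 × 0.4419 × 21 = 445.4 kip (longitudinal, 2 welds).
R_nwt = 0.6 × 80 × 0.4419 × 3.5 = 74.23 kip (transverse, base value).
(i) R_nwl + R_nwt = 519.6 kip; (ii) 0.85 R_nwl + 1.5 R_nwt = 490 kip.
R_n = max = 519.6 kip [governs: (i)]; φR_n = 389.7 kip.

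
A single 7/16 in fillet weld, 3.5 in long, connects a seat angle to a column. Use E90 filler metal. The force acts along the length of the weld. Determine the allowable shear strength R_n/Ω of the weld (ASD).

R_n/Ω ≈ 29.2 kips

E90XX → F_EXX = 90 ksi.
Effective throat t_e = 0.707 × 0.4375 = 0.3093 in.
Total length L = 3.5 in; A_we = 0.3093 × 3.5 = 1.083 in².
F_nw = 0.6 F_EXX = 0.6 × 90 = 54 ksi.
R_n = 54 × 1.083 = 58.46 kips; R_n/Ω = 58.46/2.0 = 29.23 kips.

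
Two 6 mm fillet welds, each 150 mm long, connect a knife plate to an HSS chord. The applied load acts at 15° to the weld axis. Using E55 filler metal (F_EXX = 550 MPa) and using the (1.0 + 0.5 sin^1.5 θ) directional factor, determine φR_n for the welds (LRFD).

t_e = 0.707 × 6 = 4.242 mm; A_we = 4.242 × 300 = 1273 mm².
Directional factor: 1.0 + 0.5 sin^1.5(15°) = 1.066.
F_nw = 0.6 × 550 × 1.066 = 351.7 MPa.
φR_n = 0.75 × 351.7 × 1273 × 10⁻³ = 335.7 kN.

φR_n ≈ 336 kN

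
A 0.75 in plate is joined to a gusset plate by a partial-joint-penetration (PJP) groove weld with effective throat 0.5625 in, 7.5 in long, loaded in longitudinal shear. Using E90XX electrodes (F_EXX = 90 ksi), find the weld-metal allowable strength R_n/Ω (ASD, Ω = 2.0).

R_n/Ω ≈ 114 kips

Effective throat (given) t_e = 0.5625 in.
A_we = 0.5625 × 7.5 = 4.219 in².
F_nw = 0.6 F_EXX = 54 ksi.
R_n/Ω = (54 × 4.219) / 2.0 = 113.9 kips.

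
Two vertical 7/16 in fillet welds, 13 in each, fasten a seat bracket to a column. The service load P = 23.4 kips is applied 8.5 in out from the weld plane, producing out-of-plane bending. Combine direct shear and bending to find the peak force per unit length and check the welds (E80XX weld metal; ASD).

f_max ≈ 3.64 kip/in; adequate

E80XX → F_EXX = 80 ksi.
L_w = 2 × 13 = 26 in; section modulus (unit throat) S = 2 × L²/6 = 56.33 in².
Direct shear f_v = P/L_w = 23.4/26 = 0.9 kip/in.
Moment M = P × e = 23.4 × 8.5 = 198.9 kip·in; bending f_b = M/S = 3.531 kip/in.
f_max = √(f_v² + f_b²) = √(0.9² + 3.531²) = 3.644 kip/in.
r_n/Ω = (1/2.0) × 0.6 × 80 × (0.707 × 0.4375) = 7.423 kip/in → adequate.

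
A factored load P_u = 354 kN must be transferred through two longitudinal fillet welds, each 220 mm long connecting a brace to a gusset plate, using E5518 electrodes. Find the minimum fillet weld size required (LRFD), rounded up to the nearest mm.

E55XX → F_EXX = 550 MPa.
Total weld length L = 440 mm.
Required throat t_e = P_u / (φ × 0.6 F_EXX × L) = 354 / (0.75 × 0.6 × 550 × 440 × 10⁻³) = 3.251 mm.
Required leg w = t_e / 0.707 = 4.598 mm → use 5 mm.

w = 5 mm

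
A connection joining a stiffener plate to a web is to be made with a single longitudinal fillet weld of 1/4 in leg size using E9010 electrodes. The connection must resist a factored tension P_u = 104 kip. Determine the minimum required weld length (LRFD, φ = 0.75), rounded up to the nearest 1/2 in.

L = 15 in

E90XX → F_EXX = 90 ksi.
Throat t_e = 0.707 × 0.25 = 0.1767 in.
φr_n = 0.75 × 0.6 × 90 × 0.1767 = 7.158 kip/in.
L_req = P_u / φr_n = 104 / 7.158 = 14.53 in total.
Round up → use L = 15 in.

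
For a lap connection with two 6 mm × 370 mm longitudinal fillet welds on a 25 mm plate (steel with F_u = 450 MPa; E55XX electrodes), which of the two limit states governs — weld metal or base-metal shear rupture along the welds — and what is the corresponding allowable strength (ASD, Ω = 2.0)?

E55XX → F_EXX = 550 MPa.
t_e = 0.707 × 6 = 4.242 mm; L = 740 mm.
Weld metal: R_n/Ω = (1/2.0) × 0.6 × 550 × 4.242 × 740 × 10⁻³ = 517.9 kN.
Base metal (shear rupture): R_n/Ω = (1/2.0) × 0.6 × 450 × 25 × 740 × 10⁻³ = 2498 kN.
Governing: weld metal.

R_n/Ω ≈ 518 kN (weld metal governs)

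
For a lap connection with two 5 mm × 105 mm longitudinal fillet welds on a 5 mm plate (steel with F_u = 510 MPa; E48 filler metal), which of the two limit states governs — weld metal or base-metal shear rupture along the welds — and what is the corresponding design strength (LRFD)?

E48XX → F_EXX = 480 MPa.
t_e = 0.707 × 5 = 3.535 mm; L = 210 mm.
Weld metal: φR_n = 0.75 × 0.6 × 480 × 3.535 × 210 × 10⁻³ = 160.3 kN.
Base metal (shear rupture): φR_n = 0.75 × 0.6 × 510 × 5 × 210 × 10⁻³ = 241 kN.
Governing: weld metal.

φR_n ≈ 160 kN (weld metal governs)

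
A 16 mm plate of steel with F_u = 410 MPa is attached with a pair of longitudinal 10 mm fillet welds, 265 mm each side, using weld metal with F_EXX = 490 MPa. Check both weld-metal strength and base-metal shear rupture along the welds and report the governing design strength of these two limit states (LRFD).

φR_n ≈ 826 kN (weld metal governs)

t_e = 0.707 × 10 = 7.07 mm; L = 530 mm.
Weld metal: φR_n = 0.75 × 0.6 × 490 × 7.07 × 530 × 10⁻³ = 826.2 kN.
Base metal (shear rupture): φR_n = 0.75 × 0.6 × 410 × 16 × 530 × 10⁻³ = 1565 kN.
Governing: weld metal.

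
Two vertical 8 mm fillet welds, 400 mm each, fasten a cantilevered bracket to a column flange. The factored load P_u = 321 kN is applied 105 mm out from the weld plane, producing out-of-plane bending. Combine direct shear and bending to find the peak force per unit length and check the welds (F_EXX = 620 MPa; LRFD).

f_max ≈ 749 N/mm; adequate

L_w = 2 × 400 = 800 mm; section modulus (unit throat) S = 2 × L²/6 = 53330 mm².
Direct shear f_v = P/L_w = 321×10³/800 = 401.2 N/mm.
Moment M = P × e = 321×10³ × 105 = 33705000 N·mm; bending f_b = M/S = 632 N/mm.
f_max = √(f_v² + f_b²) = √(401.2² + 632²) = 748.6 N/mm.
φr_n = 0.75 × 0.6 × 620 × (0.707 × 8) = 1578 N/mm → adequate.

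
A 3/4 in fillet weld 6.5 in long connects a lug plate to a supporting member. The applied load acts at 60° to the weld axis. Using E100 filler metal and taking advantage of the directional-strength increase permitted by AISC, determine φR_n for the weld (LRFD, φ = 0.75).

φR_n ≈ 218 kips

E100XX → F_EXX = 100 ksi.
t_e = 0.707 × 0.75 = 0.5302 in; A_we = 0.5302 × 6.5 = 3.447 in².
Directional factor: 1.0 + 0.5 sin^1.5(60°) = 1.403.
F_nw = 0.6 × 100 × 1.403 = 84.18 ksi.
φR_n = 0.75 × 84.18 × 3.447 = 217.6 kips.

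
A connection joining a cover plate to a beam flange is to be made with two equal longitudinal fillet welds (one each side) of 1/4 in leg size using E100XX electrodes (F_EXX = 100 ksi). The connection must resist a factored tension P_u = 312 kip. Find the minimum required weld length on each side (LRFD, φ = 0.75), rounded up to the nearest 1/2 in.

Throat t_e = 0.707 × 0.25 = 0.1767 in.
φr_n = 0.75 × 0.6 × 100 × 0.1767 = 7.954 kip/in.
L_req = P_u / φr_n = 312 / 7.954 = 39.23 in total.
Per side: 39.23 / 2 = 19.61 in.
Round up → use L = 20 in on each side.

L = 20 in on each side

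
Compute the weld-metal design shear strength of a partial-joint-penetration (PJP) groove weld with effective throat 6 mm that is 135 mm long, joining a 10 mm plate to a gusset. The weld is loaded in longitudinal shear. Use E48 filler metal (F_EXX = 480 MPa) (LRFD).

φR_n ≈ 175 kN

Effective throat (given) t_e = 6 mm.
A_we = 6 × 135 = 810 mm².
F_nw = 0.6 F_EXX = 288 MPa.
φR_n = 0.75 × 288 × 810 × 10⁻³ = 175 kN.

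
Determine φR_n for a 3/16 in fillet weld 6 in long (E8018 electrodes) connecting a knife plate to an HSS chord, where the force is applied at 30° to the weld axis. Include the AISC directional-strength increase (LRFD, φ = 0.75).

φR_n ≈ 33.7 kip

E80XX → F_EXX = 80 ksi.
t_e = 0.707 × 0.1875 = 0.1326 in; A_we = 0.1326 × 6 = 0.7954 in².
Directional factor: 1.0 + 0.5 sin^1.5(30°) = 1.177.
F_nw = 0.6 × 80 × 1.177 = 56.49 ksi.
φR_n = 0.75 × 56.49 × 0.7954 = 33.7 kip.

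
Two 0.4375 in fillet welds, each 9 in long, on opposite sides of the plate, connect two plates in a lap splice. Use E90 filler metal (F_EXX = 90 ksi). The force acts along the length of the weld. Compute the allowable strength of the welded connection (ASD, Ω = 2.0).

R_n/Ω ≈ 150 kip

Effective throat t_e = 0.707 × 0.4375 = 0.3093 in.
Total length L = 18 in; A_we = 0.3093 × 18 = 5.568 in².
F_nw = 0.6 F_EXX = 0.6 × 90 = 54 ksi.
R_n = 54 × 5.568 = 300.7 kip; R_n/Ω = 300.7/2.0 = 150.3 kip.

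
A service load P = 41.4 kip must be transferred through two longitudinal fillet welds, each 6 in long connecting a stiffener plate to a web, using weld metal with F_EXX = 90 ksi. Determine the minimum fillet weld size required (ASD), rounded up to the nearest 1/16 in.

Total weld length L = 12 in.
Required throat t_e = P × Ω / (0.6 F_EXX × L) = 41.4 × 2.0 / (0.6 × 90 × 12) = 0.1278 in.
Required leg w = t_e / 0.707 = 0.1807 in → use 3/16 in.

w = 3/16 in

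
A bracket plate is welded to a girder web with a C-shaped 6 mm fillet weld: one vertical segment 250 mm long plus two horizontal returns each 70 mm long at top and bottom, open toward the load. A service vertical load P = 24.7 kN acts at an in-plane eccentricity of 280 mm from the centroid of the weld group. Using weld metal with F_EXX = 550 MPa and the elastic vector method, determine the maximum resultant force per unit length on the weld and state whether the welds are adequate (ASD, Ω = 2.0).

Total weld length L_w = 390 mm. Treat welds as unit-width lines.
Centroid: x̄ = 2×70×35 / 390 = 12.56 mm from the vertical weld.
Polar moment about centroid: J = I_x + I_y = [250³/12 + 2×70×125²] + [250×12.56² + 2(70³/12 + 70×22.44²)] = 3657000 mm³.
Direct shear f_v = P/L_w = 24.7×10³ / 390 = 63.33 N/mm (vertical).
Torsion M = P·e = 24.7×10³ × 280 = 6916000 N·mm.
Critical point at (x, y) = (57.44, 125) from centroid. f_tx = M·y/J = 236.4 N/mm; f_ty = M·x/J = 108.6 N/mm.
Resultant f_max = √[f_tx² + (f_v + f_ty)²] = √[236.4² + (63.33 + 108.6)²] = 292.3 N/mm.
Capacity per unit length: r_n/Ω = (1/2.0) × 0.6 × 550 × (0.707 × 6) = 699.9 N/mm.
292.3 ≤ 699.9 → adequate.

f_max ≈ 292 N/mm; adequate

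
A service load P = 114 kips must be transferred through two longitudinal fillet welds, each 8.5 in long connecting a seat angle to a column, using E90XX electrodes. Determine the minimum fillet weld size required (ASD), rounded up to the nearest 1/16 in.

E90XX → F_EXX = 90 ksi.
Total weld length L = 17 in.
Required throat t_e = P × Ω / (0.6 F_EXX × L) = 114 × 2.0 / (0.6 × 90 × 17) = 0.2484 in.
Required leg w = t_e / 0.707 = 0.3513 in → use 3/8 in.

w = 3/8 in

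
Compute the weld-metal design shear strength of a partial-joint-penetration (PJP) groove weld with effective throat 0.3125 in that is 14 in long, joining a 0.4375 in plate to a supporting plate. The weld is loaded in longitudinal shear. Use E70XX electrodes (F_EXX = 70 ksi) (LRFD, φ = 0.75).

Effective throat (given) t_e = 0.3125 in.
A_we = 0.3125 × 14 = 4.375 in².
F_nw = 0.6 F_EXX = 42 ksi.
φR_n = 0.75 × 42 × 4.375 = 137.8 kip.

φR_n ≈ 138 kip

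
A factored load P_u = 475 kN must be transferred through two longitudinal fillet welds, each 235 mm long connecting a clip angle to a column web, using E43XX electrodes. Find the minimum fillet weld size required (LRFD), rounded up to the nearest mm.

w = 8 mm

E43XX → F_EXX = 430 MPa.
Total weld length L = 470 mm.
Required throat t_e = P_u / (φ × 0.6 F_EXX × L) = 475 / (0.75 × 0.6 × 430 × 470 × 10⁻³) = 5.223 mm.
Required leg w = t_e / 0.707 = 7.387 mm → use 8 mm.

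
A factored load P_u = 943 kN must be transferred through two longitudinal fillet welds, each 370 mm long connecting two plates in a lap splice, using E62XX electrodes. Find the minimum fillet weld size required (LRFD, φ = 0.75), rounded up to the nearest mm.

E62XX → F_EXX = 620 MPa.
Total weld length L = 740 mm.
Required throat t_e = P_u / (φ × 0.6 F_EXX × L) = 943 / (0.75 × 0.6 × 620 × 740 × 10⁻³) = 4.567 mm.
Required leg w = t_e / 0.707 = 6.46 mm → use 7 mm.

w = 7 mm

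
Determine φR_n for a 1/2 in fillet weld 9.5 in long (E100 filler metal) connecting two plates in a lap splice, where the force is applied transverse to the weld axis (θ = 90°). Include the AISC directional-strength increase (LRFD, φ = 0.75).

E100XX → F_EXX = 100 ksi.
t_e = 0.707 × 0.5 = 0.3535 in; A_we = 0.3535 × 9.5 = 3.358 in².
Directional factor: 1.0 + 0.5 sin^1.5(90°) = 1.5.
F_nw = 0.6 × 100 × 1.5 = 90 ksi.
φR_n = 0.75 × 90 × 3.358 = 226.7 kip.

φR_n ≈ 227 kip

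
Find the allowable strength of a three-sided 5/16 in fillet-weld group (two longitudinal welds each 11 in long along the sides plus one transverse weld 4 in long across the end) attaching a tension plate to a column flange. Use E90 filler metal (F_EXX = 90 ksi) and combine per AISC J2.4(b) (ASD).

t_e = 0.707 × 0.3125 = 0.2209 in.
R_nwl = 0.6 × 90 × 0.2209 × 22 = 262.5 kips (longitudinal, 2 welds).
R_nwt = 0.6 × 90 × 0.2209 × 4 = 47.72 kips (transverse, base value).
(i) R_nwl + R_nwt = 310.2 kips; (ii) 0.85 R_nwl + 1.5 R_nwt = 294.7 kips.
R_n = max = 310.2 kips [governs: (i)]; R_n/Ω = 155.1 kips.

R_n/Ω ≈ 155 kips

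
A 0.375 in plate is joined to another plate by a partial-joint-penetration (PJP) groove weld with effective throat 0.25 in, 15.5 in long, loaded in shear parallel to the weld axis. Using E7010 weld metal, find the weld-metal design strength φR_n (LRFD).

E70XX → F_EXX = 70 ksi.
Effective throat (given) t_e = 0.25 in.
A_we = 0.25 × 15.5 = 3.875 in².
F_nw = 0.6 F_EXX = 42 ksi.
φR_n = 0.75 × 42 × 3.875 = 122.1 kips.

φR_n ≈ 122 kips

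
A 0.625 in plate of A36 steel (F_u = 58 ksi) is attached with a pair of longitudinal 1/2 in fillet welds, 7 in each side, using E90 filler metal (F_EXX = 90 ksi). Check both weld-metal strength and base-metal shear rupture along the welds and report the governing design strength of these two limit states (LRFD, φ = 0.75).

φR_n ≈ 200 kip (weld metal governs)

t_e = 0.707 × 0.5 = 0.3535 in; L = 14 in.
Weld metal: φR_n = 0.75 × 0.6 × 90 × 0.3535 × 14 = 200.4 kip.
Base metal (shear rupture): φR_n = 0.75 × 0.6 × 58 × 0.625 × 14 = 228.4 kip.
Governing: weld metal.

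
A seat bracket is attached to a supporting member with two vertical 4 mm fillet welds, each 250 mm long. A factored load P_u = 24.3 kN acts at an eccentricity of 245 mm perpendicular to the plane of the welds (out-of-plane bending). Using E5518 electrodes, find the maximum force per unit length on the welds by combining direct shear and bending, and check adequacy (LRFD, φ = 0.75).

E55XX → F_EXX = 550 MPa.
L_w = 2 × 250 = 500 mm; section modulus (unit throat) S = 2 × L²/6 = 20830 mm².
Direct shear f_v = P/L_w = 24.3×10³/500 = 48.6 N/mm.
Moment M = P × e = 24.3×10³ × 245 = 5953500 N·mm; bending f_b = M/S = 285.8 N/mm.
f_max = √(f_v² + f_b²) = √(48.6² + 285.8²) = 289.9 N/mm.
φr_n = 0.75 × 0.6 × 550 × (0.707 × 4) = 699.9 N/mm → adequate.

f_max ≈ 290 N/mm; adequate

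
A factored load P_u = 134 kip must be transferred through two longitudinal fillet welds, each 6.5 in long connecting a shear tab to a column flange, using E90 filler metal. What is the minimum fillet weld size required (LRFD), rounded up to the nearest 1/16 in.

E90XX → F_EXX = 90 ksi.
Total weld length L = 13 in.
Required throat t_e = P_u / (φ × 0.6 F_EXX × L) = 134 / (0.75 × 0.6 × 90 × 13) = 0.2545 in.
Required leg w = t_e / 0.707 = 0.36 in → use 3/8 in.

w = 3/8 in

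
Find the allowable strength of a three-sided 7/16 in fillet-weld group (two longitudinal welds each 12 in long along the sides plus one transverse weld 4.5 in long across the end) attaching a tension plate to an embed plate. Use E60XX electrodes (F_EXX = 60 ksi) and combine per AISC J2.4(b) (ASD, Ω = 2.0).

R_n/Ω ≈ 159 kip

t_e = 0.707 × 0.4375 = 0.3093 in.
R_nwl = 0.6 × 60 × 0.3093 × 24 = 267.2 kip (longitudinal, 2 welds).
R_nwt = 0.6 × 60 × 0.3093 × 4.5 = 50.11 kip (transverse, base value).
(i) R_nwl + R_nwt = 317.4 kip; (ii) 0.85 R_nwl + 1.5 R_nwt = 302.3 kip.
R_n = max = 317.4 kip [governs: (i)]; R_n/Ω = 158.7 kip.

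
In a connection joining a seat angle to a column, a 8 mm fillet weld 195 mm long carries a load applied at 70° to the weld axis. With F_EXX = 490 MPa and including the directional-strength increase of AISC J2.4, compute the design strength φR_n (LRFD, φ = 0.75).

φR_n ≈ 354 kN

t_e = 0.707 × 8 = 5.656 mm; A_we = 5.656 × 195 = 1103 mm².
Directional factor: 1.0 + 0.5 sin^1.5(70°) = 1.455.
F_nw = 0.6 × 490 × 1.455 = 427.9 MPa.
φR_n = 0.75 × 427.9 × 1103 × 10⁻³ = 354 kN.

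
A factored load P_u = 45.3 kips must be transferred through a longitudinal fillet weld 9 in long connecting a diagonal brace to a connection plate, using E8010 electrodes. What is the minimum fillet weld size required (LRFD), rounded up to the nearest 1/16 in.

w = 1/4 in

E80XX → F_EXX = 80 ksi.
Total weld length L = 9 in.
Required throat t_e = P_u / (φ × 0.6 F_EXX × L) = 45.3 / (0.75 × 0.6 × 80 × 9) = 0.1398 in.
Required leg w = t_e / 0.707 = 0.1978 in → use 1/4 in.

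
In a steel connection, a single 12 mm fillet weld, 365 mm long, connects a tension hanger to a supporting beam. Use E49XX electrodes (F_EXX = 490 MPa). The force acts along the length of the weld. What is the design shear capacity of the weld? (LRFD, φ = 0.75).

φR_n ≈ 683 kN

Effective throat t_e = 0.707 × 12 = 8.484 mm.
Total length L = 365 mm; A_we = 8.484 × 365 = 3097 mm².
F_nw = 0.6 F_EXX = 0.6 × 490 = 294 MPa.
φR_n = 0.75 × 294 × 3097 × 10⁻³ = 682.8 kN.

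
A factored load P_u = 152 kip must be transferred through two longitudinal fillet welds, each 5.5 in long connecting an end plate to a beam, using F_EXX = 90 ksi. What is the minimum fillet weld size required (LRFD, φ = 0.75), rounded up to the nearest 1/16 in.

Total weld length L = 11 in.
Required throat t_e = P_u / (φ × 0.6 F_EXX × L) = 152 / (0.75 × 0.6 × 90 × 11) = 0.3412 in.
Required leg w = t_e / 0.707 = 0.4826 in → use 1/2 in.

w = 1/2 in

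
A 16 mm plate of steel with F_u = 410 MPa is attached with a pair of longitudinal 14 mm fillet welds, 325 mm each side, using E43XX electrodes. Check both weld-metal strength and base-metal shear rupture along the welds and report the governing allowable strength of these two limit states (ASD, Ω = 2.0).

E43XX → F_EXX = 430 MPa.
t_e = 0.707 × 14 = 9.898 mm; L = 650 mm.
Weld metal: R_n/Ω = (1/2.0) × 0.6 × 430 × 9.898 × 650 × 10⁻³ = 829.9 kN.
Base metal (shear rupture): R_n/Ω = (1/2.0) × 0.6 × 410 × 16 × 650 × 10⁻³ = 1279 kN.
Governing: weld metal.

R_n/Ω ≈ 830 kN (weld metal governs)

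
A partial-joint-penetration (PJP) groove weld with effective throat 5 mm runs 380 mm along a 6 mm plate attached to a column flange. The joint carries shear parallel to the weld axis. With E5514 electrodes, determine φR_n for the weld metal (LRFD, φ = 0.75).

E55XX → F_EXX = 550 MPa.
Effective throat (given) t_e = 5 mm.
A_we = 5 × 380 = 1900 mm².
F_nw = 0.6 F_EXX = 330 MPa.
φR_n = 0.75 × 330 × 1900 × 10⁻³ = 470.2 kN.

φR_n ≈ 470 kN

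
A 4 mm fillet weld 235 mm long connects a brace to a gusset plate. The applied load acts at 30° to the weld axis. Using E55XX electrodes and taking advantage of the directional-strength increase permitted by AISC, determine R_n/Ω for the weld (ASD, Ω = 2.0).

R_n/Ω ≈ 129 kN

E55XX → F_EXX = 550 MPa.
t_e = 0.707 × 4 = 2.828 mm; A_we = 2.828 × 235 = 664.6 mm².
Directional factor: 1.0 + 0.5 sin^1.5(30°) = 1.177.
F_nw = 0.6 × 550 × 1.177 = 388.3 MPa.
R_n/Ω = (388.3 × 664.6) / 2.0 × 10⁻³ = 129 kN.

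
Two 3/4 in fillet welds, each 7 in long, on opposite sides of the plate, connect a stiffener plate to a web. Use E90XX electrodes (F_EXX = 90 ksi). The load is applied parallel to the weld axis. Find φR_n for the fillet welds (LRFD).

Effective throat t_e = 0.707 × 0.75 = 0.5302 in.
Total length L = 14 in; A_we = 0.5302 × 14 = 7.423 in².
F_nw = 0.6 F_EXX = 0.6 × 90 = 54 ksi.
φR_n = 0.75 × 54 × 7.423 = 300.7 kip.

φR_n ≈ 301 kip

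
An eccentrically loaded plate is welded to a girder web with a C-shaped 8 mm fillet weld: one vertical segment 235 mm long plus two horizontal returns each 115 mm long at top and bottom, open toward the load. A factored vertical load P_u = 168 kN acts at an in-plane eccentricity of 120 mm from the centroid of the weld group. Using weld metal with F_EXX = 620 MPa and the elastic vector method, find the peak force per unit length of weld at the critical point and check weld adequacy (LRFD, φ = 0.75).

Total weld length L_w = 465 mm. Treat welds as unit-width lines.
Centroid: x̄ = 2×115×57.5 / 465 = 28.44 mm from the vertical weld.
Polar moment about centroid: J = I_x + I_y = [235³/12 + 2×115×117.5²] + [235×28.44² + 2(115³/12 + 115×29.06²)] = 4895000 mm³.
Direct shear f_v = P/L_w = 168×10³ / 465 = 361.3 N/mm (vertical).
Torsion M = P·e = 168×10³ × 120 = 20160000 N·mm.
Critical point at (x, y) = (86.56, 117.5) from centroid. f_tx = M·y/J = 484 N/mm; f_ty = M·x/J = 356.5 N/mm.
Resultant f_max = √[f_tx² + (f_v + f_ty)²] = √[484² + (361.3 + 356.5)²] = 865.7 N/mm.
Capacity per unit length: φr_n = 0.75 × 0.6 × 620 × (0.707 × 8) = 1578 N/mm.
865.7 ≤ 1578 → adequate.

f_max ≈ 866 N/mm; adequate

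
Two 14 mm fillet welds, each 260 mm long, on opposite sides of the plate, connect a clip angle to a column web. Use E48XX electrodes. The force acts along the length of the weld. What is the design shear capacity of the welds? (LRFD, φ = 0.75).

E48XX → F_EXX = 480 MPa.
Effective throat t_e = 0.707 × 14 = 9.898 mm.
Total length L = 520 mm; A_we = 9.898 × 520 = 5147 mm².
F_nw = 0.6 F_EXX = 0.6 × 480 = 288 MPa.
φR_n = 0.75 × 288 × 5147 × 10⁻³ = 1112 kN.

φR_n ≈ 1110 kN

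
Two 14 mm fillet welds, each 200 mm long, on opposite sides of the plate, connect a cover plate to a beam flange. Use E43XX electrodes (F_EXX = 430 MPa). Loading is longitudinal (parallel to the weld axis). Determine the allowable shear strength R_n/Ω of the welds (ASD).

R_n/Ω ≈ 511 kN

Effective throat t_e = 0.707 × 14 = 9.898 mm.
Total length L = 400 mm; A_we = 9.898 × 400 = 3959 mm².
F_nw = 0.6 F_EXX = 0.6 × 430 = 258 MPa.
R_n = 258 × 3959 × 10⁻³ = 1021 kN; R_n/Ω = 1021/2.0 = 510.7 kN.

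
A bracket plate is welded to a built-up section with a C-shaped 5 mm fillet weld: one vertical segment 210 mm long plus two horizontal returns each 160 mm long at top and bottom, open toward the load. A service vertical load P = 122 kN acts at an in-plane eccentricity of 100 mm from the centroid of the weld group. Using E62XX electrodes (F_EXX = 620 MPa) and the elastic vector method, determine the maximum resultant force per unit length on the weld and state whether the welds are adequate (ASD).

f_max ≈ 515 N/mm; adequate

Total weld length L_w = 530 mm. Treat welds as unit-width lines.
Centroid: x̄ = 2×160×80 / 530 = 48.3 mm from the vertical weld.
Polar moment about centroid: J = I_x + I_y = [210³/12 + 2×160×105²] + [210×48.3² + 2(160³/12 + 160×31.7²)] = 5794000 mm³.
Direct shear f_v = P/L_w = 122×10³ / 530 = 230.2 N/mm (vertical).
Torsion M = P·e = 122×10³ × 100 = 12200000 N·mm.
Critical point at (x, y) = (111.7, 105) from centroid. f_tx = M·y/J = 221.1 N/mm; f_ty = M·x/J = 235.2 N/mm.
Resultant f_max = √[f_tx² + (f_v + f_ty)²] = √[221.1² + (230.2 + 235.2)²] = 515.2 N/mm.
Capacity per unit length: r_n/Ω = (1/2.0) × 0.6 × 620 × (0.707 × 5) = 657.5 N/mm.
515.2 ≤ 657.5 → adequate.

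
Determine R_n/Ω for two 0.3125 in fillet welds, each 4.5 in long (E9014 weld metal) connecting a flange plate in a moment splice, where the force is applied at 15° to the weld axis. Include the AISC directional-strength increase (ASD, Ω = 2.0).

R_n/Ω ≈ 57.2 kips

E90XX → F_EXX = 90 ksi.
t_e = 0.707 × 0.3125 = 0.2209 in; A_we = 0.2209 × 9 = 1.988 in².
Directional factor: 1.0 + 0.5 sin^1.5(15°) = 1.066.
F_nw = 0.6 × 90 × 1.066 = 57.56 ksi.
R_n/Ω = (57.56 × 1.988) / 2.0 = 57.22 kips.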